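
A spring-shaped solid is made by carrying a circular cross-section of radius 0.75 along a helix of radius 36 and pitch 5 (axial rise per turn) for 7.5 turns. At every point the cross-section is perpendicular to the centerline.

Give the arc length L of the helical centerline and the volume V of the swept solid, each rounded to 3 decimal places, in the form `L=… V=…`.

2πR = 2π·36 = 226.194671
per-turn = √(226.194671² + 5²) = √(51164.0292 + 25) = √51189.0292 = 226.249926
L = 7.5 × 226.249926 = 1696.874448
V = π·0.75² × L = 1.767146 × 1696.874448 = 2998.624669

L=1696.874 V=2998.625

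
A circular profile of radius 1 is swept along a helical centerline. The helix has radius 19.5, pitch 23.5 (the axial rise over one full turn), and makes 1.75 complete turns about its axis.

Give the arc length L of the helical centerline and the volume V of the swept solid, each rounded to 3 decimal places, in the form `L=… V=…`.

L=218.322 V=685.879

2πR = 2π·19.5 = 122.522113
per-turn = √(122.522113² + 23.5²) = √(15011.6683 + 552.25) = √15563.9183 = 124.755434
L = 1.75 × 124.755434 = 218.322009
V = π·1² × L = 3.141593 × 218.322009 = 685.878821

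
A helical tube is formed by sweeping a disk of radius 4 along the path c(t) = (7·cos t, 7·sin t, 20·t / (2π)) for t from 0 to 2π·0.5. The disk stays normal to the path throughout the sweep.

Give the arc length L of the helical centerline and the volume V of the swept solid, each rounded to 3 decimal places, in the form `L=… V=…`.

2πR = 2π·7 = 43.982297
per-turn = √(43.982297² + 20²) = √(1934.4425 + 400) = √2334.4425 = 48.316068
L = 0.5 × 48.316068 = 24.158034
V = π·4² × L = 50.265482 × 24.158034 = 1214.315244

L=24.158 V=1214.315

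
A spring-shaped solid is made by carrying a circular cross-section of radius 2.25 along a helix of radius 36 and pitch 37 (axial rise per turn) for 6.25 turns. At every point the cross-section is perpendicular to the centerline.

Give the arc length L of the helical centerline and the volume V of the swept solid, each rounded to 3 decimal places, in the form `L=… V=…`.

2πR = 2π·36 = 226.194671
per-turn = √(226.194671² + 37²) = √(51164.0292 + 1369) = √52533.0292 = 229.200849
L = 6.25 × 229.200849 = 1432.505307
V = π·2.25² × L = 15.904313 × 1432.505307 = 22783.012498

L=1432.505 V=22783.012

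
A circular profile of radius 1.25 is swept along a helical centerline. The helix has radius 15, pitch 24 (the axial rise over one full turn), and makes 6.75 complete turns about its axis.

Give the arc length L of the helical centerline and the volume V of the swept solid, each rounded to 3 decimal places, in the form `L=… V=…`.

2πR = 2π·15 = 94.247780
per-turn = √(94.247780² + 24²) = √(8882.6440 + 576) = √9458.6440 = 97.255560
L = 6.75 × 97.255560 = 656.475030
V = π·1.25² × L = 4.908739 × 656.475030 = 3222.464270

L=656.475 V=3222.464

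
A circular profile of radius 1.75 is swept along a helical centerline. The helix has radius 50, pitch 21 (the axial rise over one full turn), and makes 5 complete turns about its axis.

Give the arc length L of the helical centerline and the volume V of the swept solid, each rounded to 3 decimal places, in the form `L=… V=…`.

L=1574.302 V=15146.558

2πR = 2π·50 = 314.159265
per-turn = √(314.159265² + 21²) = √(98696.0440 + 441) = √99137.0440 = 314.860356
L = 5 × 314.860356 = 1574.301782
V = π·1.75² × L = 9.621128 × 1574.301782 = 15146.558169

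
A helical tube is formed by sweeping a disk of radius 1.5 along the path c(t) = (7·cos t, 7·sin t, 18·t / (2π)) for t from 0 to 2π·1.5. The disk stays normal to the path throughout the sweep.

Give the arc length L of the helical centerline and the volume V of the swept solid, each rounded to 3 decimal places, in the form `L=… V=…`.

L=71.285 V=503.881

2πR = 2π·7 = 43.982297
per-turn = √(43.982297² + 18²) = √(1934.4425 + 324) = √2258.4425 = 47.523073
L = 1.5 × 47.523073 = 71.284609
V = π·1.5² × L = 7.068583 × 71.284609 = 503.881212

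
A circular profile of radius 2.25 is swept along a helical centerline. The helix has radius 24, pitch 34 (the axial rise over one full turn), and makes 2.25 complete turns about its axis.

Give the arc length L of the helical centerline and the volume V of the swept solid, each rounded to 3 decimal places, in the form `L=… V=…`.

L=347.809 V=5531.668

2πR = 2π·24 = 150.796447
per-turn = √(150.796447² + 34²) = √(22739.5685 + 1156) = √23895.5685 = 154.581915
L = 2.25 × 154.581915 = 347.809309
V = π·2.25² × L = 15.904313 × 347.809309 = 5531.668055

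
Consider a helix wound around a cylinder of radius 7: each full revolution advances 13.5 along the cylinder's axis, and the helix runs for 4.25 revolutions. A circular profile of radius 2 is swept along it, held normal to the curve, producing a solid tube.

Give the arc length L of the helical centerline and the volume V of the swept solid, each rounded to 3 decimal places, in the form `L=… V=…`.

L=195.532 V=2457.127

2πR = 2π·7 = 43.982297
per-turn = √(43.982297² + 13.5²) = √(1934.4425 + 182.25) = √2116.6925 = 46.007526
L = 4.25 × 46.007526 = 195.531986
V = π·2² × L = 12.566371 × 195.531986 = 2457.127405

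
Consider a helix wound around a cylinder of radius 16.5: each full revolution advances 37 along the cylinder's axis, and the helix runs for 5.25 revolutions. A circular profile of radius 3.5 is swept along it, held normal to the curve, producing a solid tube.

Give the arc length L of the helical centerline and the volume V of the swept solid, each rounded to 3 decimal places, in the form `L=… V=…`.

2πR = 2π·16.5 = 103.672558
per-turn = √(103.672558² + 37²) = √(10747.9992 + 1369) = √12116.9992 = 110.077242
L = 5.25 × 110.077242 = 577.905520
V = π·3.5² × L = 38.484510 × 577.905520 = 22240.410774

L=577.906 V=22240.411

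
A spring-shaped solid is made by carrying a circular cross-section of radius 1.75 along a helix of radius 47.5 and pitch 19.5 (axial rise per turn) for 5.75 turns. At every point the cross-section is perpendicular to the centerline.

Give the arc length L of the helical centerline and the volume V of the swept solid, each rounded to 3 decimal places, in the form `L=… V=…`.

2πR = 2π·47.5 = 298.451302
per-turn = √(298.451302² + 19.5²) = √(89073.1797 + 380.25) = √89453.4297 = 299.087662
L = 5.75 × 299.087662 = 1719.754058
V = π·1.75² × L = 9.621128 × 1719.754058 = 16545.973064

L=1719.754 V=16545.973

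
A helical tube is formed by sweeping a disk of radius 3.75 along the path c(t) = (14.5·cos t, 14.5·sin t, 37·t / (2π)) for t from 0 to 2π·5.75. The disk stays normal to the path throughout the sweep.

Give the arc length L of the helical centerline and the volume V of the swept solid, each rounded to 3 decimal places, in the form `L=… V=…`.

L=565.414 V=24979.205

2πR = 2π·14.5 = 91.106187
per-turn = √(91.106187² + 37²) = √(8300.3373 + 1369) = √9669.3373 = 98.332789
L = 5.75 × 98.332789 = 565.413534
V = π·3.75² × L = 44.178647 × 565.413534 = 24979.204757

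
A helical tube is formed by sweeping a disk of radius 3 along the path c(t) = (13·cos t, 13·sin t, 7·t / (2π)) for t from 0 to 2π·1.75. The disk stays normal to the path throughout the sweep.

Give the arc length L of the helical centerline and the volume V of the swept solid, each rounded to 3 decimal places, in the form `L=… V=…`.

2πR = 2π·13 = 81.681409
per-turn = √(81.681409² + 7²) = √(6671.8526 + 49) = √6720.8526 = 81.980806
L = 1.75 × 81.980806 = 143.466411
V = π·3² × L = 28.274334 × 143.466411 = 4056.417198

L=143.466 V=4056.417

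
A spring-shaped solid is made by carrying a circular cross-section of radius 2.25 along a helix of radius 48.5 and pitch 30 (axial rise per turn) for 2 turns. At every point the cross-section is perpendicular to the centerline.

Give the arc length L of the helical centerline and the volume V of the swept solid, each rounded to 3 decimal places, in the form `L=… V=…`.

L=612.415 V=9740.044

2πR = 2π·48.5 = 304.734487
per-turn = √(304.734487² + 30²) = √(92863.1078 + 900) = √93763.1078 = 306.207622
L = 2 × 306.207622 = 612.415244
V = π·2.25² × L = 15.904313 × 612.415244 = 9740.043611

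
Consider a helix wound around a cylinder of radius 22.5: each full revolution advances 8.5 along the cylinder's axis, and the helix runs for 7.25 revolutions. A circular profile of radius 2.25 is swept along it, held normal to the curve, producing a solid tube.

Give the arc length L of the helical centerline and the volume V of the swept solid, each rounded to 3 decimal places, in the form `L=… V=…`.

L=1026.796 V=16330.477

2πR = 2π·22.5 = 141.371669
per-turn = √(141.371669² + 8.5²) = √(19985.9489 + 72.25) = √20058.1989 = 141.626971
L = 7.25 × 141.626971 = 1026.795540
V = π·2.25² × L = 15.904313 × 1026.795540 = 16330.477454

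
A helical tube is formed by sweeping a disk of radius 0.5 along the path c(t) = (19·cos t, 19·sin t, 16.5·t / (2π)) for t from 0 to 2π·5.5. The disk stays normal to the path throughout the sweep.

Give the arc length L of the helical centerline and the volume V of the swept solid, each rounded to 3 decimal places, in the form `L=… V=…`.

2πR = 2π·19 = 119.380521
per-turn = √(119.380521² + 16.5²) = √(14251.7088 + 272.25) = √14523.9588 = 120.515388
L = 5.5 × 120.515388 = 662.834634
V = π·0.5² × L = 0.785398 × 662.834634 = 520.589104

L=662.835 V=520.589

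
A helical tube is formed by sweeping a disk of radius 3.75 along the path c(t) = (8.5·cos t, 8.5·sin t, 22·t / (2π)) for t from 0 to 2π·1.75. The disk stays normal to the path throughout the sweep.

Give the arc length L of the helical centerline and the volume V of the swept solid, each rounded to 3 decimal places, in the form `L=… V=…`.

L=101.081 V=4465.643

2πR = 2π·8.5 = 53.407075
per-turn = √(53.407075² + 22²) = √(2852.3157 + 484) = √3336.3157 = 57.760849
L = 1.75 × 57.760849 = 101.081486
V = π·3.75² × L = 44.178647 × 101.081486 = 4465.643242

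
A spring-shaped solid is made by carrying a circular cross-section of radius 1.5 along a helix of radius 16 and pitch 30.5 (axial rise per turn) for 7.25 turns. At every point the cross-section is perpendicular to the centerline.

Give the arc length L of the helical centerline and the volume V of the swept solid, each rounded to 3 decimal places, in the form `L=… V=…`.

L=761.655 V=5383.820

2πR = 2π·16 = 100.530965
per-turn = √(100.530965² + 30.5²) = √(10106.4749 + 930.25) = √11036.7249 = 105.055818
L = 7.25 × 105.055818 = 761.654681
V = π·1.5² × L = 7.068583 × 761.654681 = 5383.819688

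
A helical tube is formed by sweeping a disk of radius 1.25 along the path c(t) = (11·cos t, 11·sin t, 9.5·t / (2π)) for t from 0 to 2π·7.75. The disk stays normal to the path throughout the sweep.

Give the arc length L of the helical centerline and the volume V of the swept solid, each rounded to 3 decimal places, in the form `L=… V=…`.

2πR = 2π·11 = 69.115038
per-turn = √(69.115038² + 9.5²) = √(4776.8885 + 90.25) = √4867.1385 = 69.764880
L = 7.75 × 69.764880 = 540.677823
V = π·1.25² × L = 4.908739 × 540.677823 = 2654.046056

L=540.678 V=2654.046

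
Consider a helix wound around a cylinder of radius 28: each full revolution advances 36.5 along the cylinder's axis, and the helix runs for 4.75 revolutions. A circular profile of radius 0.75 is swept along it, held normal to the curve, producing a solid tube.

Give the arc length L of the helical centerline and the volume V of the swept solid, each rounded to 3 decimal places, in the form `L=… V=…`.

L=853.459 V=1508.187

2πR = 2π·28 = 175.929189
per-turn = √(175.929189² + 36.5²) = √(30951.0794 + 1332.25) = √32283.3294 = 179.675623
L = 4.75 × 179.675623 = 853.459208
V = π·0.75² × L = 1.767146 × 853.459208 = 1508.186913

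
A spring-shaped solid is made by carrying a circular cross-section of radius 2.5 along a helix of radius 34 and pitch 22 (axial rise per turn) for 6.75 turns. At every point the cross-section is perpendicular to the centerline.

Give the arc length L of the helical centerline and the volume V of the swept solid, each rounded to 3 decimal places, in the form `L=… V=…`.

L=1449.617 V=28463.170

2πR = 2π·34 = 213.628300
per-turn = √(213.628300² + 22²) = √(45637.0508 + 484) = √46121.0508 = 214.758122
L = 6.75 × 214.758122 = 1449.617320
V = π·2.5² × L = 19.634954 × 1449.617320 = 28463.169522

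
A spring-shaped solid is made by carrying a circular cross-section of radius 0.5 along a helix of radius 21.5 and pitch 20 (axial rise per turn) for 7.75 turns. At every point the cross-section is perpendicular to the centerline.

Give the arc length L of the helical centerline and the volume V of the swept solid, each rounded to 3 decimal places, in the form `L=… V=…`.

2πR = 2π·21.5 = 135.088484
per-turn = √(135.088484² + 20²) = √(18248.8985 + 400) = √18648.8985 = 136.560970
L = 7.75 × 136.560970 = 1058.347518
V = π·0.5² × L = 0.785398 × 1058.347518 = 831.224197

L=1058.348 V=831.224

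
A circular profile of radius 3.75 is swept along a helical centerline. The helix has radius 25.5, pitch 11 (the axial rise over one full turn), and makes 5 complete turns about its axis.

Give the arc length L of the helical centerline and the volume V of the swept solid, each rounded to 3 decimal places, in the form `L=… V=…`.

L=802.992 V=35475.096

2πR = 2π·25.5 = 160.221225
per-turn = √(160.221225² + 11²) = √(25670.8410 + 121) = √25791.8410 = 160.598384
L = 5 × 160.598384 = 802.991922
V = π·3.75² × L = 44.178647 × 802.991922 = 35475.096401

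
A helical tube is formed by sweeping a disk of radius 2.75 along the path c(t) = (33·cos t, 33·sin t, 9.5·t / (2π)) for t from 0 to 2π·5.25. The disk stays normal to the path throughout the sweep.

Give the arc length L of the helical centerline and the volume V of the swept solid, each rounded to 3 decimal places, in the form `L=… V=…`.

L=1089.704 V=25889.504

2πR = 2π·33 = 207.345115
per-turn = √(207.345115² + 9.5²) = √(42991.9968 + 90.25) = √43082.2468 = 207.562633
L = 5.25 × 207.562633 = 1089.703825
V = π·2.75² × L = 23.758294 × 1089.703825 = 25889.504334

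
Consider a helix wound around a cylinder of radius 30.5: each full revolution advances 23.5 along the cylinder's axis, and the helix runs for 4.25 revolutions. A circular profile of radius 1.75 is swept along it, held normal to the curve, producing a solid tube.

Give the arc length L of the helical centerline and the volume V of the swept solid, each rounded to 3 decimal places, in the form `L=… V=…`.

L=820.559 V=7894.700

2πR = 2π·30.5 = 191.637152
per-turn = √(191.637152² + 23.5²) = √(36724.7980 + 552.25) = √37277.0480 = 193.072649
L = 4.25 × 193.072649 = 820.558760
V = π·1.75² × L = 9.621128 × 820.558760 = 7894.700455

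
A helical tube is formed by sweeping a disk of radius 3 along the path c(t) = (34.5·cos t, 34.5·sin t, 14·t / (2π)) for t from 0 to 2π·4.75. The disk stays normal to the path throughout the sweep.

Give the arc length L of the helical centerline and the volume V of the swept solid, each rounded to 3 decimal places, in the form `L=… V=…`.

2πR = 2π·34.5 = 216.769893
per-turn = √(216.769893² + 14²) = √(46989.1866 + 196) = √47185.1866 = 217.221515
L = 4.75 × 217.221515 = 1031.802196
V = π·3² × L = 28.274334 × 1031.802196 = 29173.519789

L=1031.802 V=29173.520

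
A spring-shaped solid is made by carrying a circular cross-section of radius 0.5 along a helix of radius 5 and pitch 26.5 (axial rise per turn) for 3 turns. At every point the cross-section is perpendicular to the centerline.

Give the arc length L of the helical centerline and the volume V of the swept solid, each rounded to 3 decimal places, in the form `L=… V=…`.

2πR = 2π·5 = 31.415927
per-turn = √(31.415927² + 26.5²) = √(986.9604 + 702.25) = √1689.2104 = 41.100005
L = 3 × 41.100005 = 123.300016
V = π·0.5² × L = 0.785398 × 123.300016 = 96.839606

L=123.300 V=96.840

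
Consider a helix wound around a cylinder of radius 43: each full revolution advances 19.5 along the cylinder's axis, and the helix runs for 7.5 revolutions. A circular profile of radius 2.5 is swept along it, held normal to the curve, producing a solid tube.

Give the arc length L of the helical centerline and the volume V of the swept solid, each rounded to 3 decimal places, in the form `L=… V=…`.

2πR = 2π·43 = 270.176968
per-turn = √(270.176968² + 19.5²) = √(72995.5942 + 380.25) = √73375.8442 = 270.879760
L = 7.5 × 270.879760 = 2031.598197
V = π·2.5² × L = 19.634954 × 2031.598197 = 39890.337314

L=2031.598 V=39890.337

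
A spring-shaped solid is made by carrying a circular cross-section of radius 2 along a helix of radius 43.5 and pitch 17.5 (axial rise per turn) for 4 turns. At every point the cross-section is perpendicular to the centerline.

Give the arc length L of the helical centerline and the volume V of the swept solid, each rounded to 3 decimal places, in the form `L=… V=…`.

L=1095.513 V=13766.621

2πR = 2π·43.5 = 273.318561
per-turn = √(273.318561² + 17.5²) = √(74703.0357 + 306.25) = √75009.2857 = 273.878232
L = 4 × 273.878232 = 1095.512926
V = π·2² × L = 12.566371 × 1095.512926 = 13766.621443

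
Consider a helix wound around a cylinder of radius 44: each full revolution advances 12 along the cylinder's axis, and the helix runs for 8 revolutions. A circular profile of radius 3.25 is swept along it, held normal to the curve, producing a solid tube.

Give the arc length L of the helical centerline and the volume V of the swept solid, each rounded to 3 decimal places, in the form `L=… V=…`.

L=2213.764 V=73459.482

2πR = 2π·44 = 276.460154
per-turn = √(276.460154² + 12²) = √(76430.2165 + 144) = √76574.2165 = 276.720466
L = 8 × 276.720466 = 2213.763731
V = π·3.25² × L = 33.183072 × 2213.763731 = 73459.482156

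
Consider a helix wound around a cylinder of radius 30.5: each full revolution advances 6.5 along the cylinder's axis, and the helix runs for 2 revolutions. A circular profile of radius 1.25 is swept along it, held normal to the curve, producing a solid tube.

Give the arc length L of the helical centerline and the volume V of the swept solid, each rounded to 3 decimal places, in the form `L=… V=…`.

2πR = 2π·30.5 = 191.637152
per-turn = √(191.637152² + 6.5²) = √(36724.7980 + 42.25) = √36767.0480 = 191.747355
L = 2 × 191.747355 = 383.494709
V = π·1.25² × L = 4.908739 × 383.494709 = 1882.475251

L=383.495 V=1882.475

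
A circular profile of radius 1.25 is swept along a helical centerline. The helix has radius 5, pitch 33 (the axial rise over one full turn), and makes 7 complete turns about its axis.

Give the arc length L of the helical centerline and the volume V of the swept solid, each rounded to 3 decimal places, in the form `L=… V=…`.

2πR = 2π·5 = 31.415927
per-turn = √(31.415927² + 33²) = √(986.9604 + 1089) = √2075.9604 = 45.562709
L = 7 × 45.562709 = 318.938962
V = π·1.25² × L = 4.908739 × 318.938962 = 1565.587969

L=318.939 V=1565.588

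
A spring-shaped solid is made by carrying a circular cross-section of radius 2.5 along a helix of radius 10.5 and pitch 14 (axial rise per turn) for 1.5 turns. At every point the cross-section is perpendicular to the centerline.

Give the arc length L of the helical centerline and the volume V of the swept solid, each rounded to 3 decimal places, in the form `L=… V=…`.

L=101.164 V=1986.347

2πR = 2π·10.5 = 65.973446
per-turn = √(65.973446² + 14²) = √(4352.4955 + 196) = √4548.4955 = 67.442535
L = 1.5 × 67.442535 = 101.163803
V = π·2.5² × L = 19.634954 × 101.163803 = 1986.346620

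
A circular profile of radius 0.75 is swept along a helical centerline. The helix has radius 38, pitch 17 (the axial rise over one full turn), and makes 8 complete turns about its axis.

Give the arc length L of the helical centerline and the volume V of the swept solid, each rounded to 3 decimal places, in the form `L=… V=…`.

L=1914.924 V=3383.950

2πR = 2π·38 = 238.761042
per-turn = √(238.761042² + 17²) = √(57006.8350 + 289) = √57295.8350 = 239.365484
L = 8 × 239.365484 = 1914.923874
V = π·0.75² × L = 1.767146 × 1914.923874 = 3383.949810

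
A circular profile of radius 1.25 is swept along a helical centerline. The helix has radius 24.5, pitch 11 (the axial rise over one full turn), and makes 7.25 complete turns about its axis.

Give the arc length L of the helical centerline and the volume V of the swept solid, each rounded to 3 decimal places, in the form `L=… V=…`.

2πR = 2π·24.5 = 153.938040
per-turn = √(153.938040² + 11²) = √(23696.9202 + 121) = √23817.9202 = 154.330555
L = 7.25 × 154.330555 = 1118.896523
V = π·1.25² × L = 4.908739 × 1118.896523 = 5492.370463

L=1118.897 V=5492.370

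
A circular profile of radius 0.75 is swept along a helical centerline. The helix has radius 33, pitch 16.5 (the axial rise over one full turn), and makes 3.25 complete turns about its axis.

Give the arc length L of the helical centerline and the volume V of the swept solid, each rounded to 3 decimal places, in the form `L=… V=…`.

L=676.002 V=1194.594

2πR = 2π·33 = 207.345115
per-turn = √(207.345115² + 16.5²) = √(42991.9968 + 272.25) = √43264.2468 = 208.000593
L = 3.25 × 208.000593 = 676.001928
V = π·0.75² × L = 1.767146 × 676.001928 = 1194.594013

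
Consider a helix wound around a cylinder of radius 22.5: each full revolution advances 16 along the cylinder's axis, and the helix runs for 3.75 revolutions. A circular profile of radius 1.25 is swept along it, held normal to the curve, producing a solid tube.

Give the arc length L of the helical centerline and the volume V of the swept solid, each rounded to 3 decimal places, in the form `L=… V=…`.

2πR = 2π·22.5 = 141.371669
per-turn = √(141.371669² + 16²) = √(19985.9489 + 256) = √20241.9489 = 142.274203
L = 3.75 × 142.274203 = 533.528262
V = π·1.25² × L = 4.908739 × 533.528262 = 2618.950733

L=533.528 V=2618.951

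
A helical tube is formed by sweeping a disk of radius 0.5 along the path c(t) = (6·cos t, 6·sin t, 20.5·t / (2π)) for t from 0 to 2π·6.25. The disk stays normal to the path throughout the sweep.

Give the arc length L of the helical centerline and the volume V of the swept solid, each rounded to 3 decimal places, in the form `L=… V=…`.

2πR = 2π·6 = 37.699112
per-turn = √(37.699112² + 20.5²) = √(1421.2230 + 420.25) = √1841.4730 = 42.912388
L = 6.25 × 42.912388 = 268.202424
V = π·0.5² × L = 0.785398 × 268.202424 = 210.645691

L=268.202 V=210.646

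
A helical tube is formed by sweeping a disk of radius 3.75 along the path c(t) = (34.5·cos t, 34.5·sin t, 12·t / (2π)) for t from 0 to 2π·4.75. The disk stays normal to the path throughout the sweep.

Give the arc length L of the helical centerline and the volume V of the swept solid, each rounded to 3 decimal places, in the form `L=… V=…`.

2πR = 2π·34.5 = 216.769893
per-turn = √(216.769893² + 12²) = √(46989.1866 + 144) = √47133.1866 = 217.101788
L = 4.75 × 217.101788 = 1031.233495
V = π·3.75² × L = 44.178647 × 1031.233495 = 45558.500240

L=1031.233 V=45558.500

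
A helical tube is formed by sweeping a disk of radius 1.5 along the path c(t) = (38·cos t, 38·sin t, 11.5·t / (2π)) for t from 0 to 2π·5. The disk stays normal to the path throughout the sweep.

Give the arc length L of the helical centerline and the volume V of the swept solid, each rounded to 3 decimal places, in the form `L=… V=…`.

L=1195.189 V=8448.294

2πR = 2π·38 = 238.761042
per-turn = √(238.761042² + 11.5²) = √(57006.8350 + 132.25) = √57139.0850 = 239.037832
L = 5 × 239.037832 = 1195.189159
V = π·1.5² × L = 7.068583 × 1195.189159 = 8448.294333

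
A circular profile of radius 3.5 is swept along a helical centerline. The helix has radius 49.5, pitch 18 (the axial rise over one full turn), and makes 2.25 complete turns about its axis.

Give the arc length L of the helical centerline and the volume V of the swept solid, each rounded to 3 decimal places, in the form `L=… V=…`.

L=700.961 V=26976.131

2πR = 2π·49.5 = 311.017673
per-turn = √(311.017673² + 18²) = √(96731.9927 + 324) = √97055.9927 = 311.538108
L = 2.25 × 311.538108 = 700.960743
V = π·3.5² × L = 38.484510 × 700.960743 = 26976.130728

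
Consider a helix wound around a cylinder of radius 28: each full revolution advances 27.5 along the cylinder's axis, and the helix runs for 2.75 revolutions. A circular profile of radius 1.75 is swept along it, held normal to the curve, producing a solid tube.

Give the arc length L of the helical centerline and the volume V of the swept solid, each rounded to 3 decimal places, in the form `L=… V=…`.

L=489.680 V=4711.275

2πR = 2π·28 = 175.929189
per-turn = √(175.929189² + 27.5²) = √(30951.0794 + 756.25) = √31707.3294 = 178.065520
L = 2.75 × 178.065520 = 489.680180
V = π·1.75² × L = 9.621128 × 489.680180 = 4711.275446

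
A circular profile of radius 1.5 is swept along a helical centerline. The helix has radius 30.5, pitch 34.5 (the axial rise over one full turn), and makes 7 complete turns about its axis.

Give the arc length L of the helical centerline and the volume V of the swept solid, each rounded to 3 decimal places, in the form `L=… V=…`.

2πR = 2π·30.5 = 191.637152
per-turn = √(191.637152² + 34.5²) = √(36724.7980 + 1190.25) = √37915.0480 = 194.717868
L = 7 × 194.717868 = 1363.025073
V = π·1.5² × L = 7.068583 × 1363.025073 = 9634.656504

L=1363.025 V=9634.657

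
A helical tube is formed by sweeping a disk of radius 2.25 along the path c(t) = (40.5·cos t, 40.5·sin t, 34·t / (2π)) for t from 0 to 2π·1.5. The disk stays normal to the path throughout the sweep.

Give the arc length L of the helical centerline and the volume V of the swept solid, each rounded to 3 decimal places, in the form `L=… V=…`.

L=385.096 V=6124.680

2πR = 2π·40.5 = 254.469005
per-turn = √(254.469005² + 34²) = √(64754.4745 + 1156) = √65910.4745 = 256.730354
L = 1.5 × 256.730354 = 385.095530
V = π·2.25² × L = 15.904313 × 385.095530 = 6124.679777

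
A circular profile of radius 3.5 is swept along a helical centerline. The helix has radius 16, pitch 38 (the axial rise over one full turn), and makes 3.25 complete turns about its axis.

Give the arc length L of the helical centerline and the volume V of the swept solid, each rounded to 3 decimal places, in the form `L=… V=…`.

L=349.288 V=13442.166

2πR = 2π·16 = 100.530965
per-turn = √(100.530965² + 38²) = √(10106.4749 + 1444) = √11550.4749 = 107.473136
L = 3.25 × 107.473136 = 349.287691
V = π·3.5² × L = 38.484510 × 349.287691 = 13442.165646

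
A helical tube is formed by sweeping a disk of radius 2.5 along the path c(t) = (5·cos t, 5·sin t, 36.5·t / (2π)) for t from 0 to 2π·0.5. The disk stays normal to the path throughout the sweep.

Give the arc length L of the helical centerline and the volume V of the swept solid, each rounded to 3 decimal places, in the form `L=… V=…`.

L=24.079 V=472.792

2πR = 2π·5 = 31.415927
per-turn = √(31.415927² + 36.5²) = √(986.9604 + 1332.25) = √2319.2104 = 48.158181
L = 0.5 × 48.158181 = 24.079091
V = π·2.5² × L = 19.634954 × 24.079091 = 472.791841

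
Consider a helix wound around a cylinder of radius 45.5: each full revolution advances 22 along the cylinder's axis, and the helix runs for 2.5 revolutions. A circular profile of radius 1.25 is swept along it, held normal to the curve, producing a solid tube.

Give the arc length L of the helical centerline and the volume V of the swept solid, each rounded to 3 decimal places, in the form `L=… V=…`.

2πR = 2π·45.5 = 285.884931
per-turn = √(285.884931² + 22²) = √(81730.1940 + 484) = √82214.1940 = 286.730176
L = 2.5 × 286.730176 = 716.825441
V = π·1.25² × L = 4.908739 × 716.825441 = 3518.708655

L=716.825 V=3518.709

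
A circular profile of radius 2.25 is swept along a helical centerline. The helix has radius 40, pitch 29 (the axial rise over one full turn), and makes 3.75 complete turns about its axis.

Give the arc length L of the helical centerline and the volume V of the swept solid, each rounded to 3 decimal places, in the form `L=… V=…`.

L=948.731 V=15088.918

2πR = 2π·40 = 251.327412
per-turn = √(251.327412² + 29²) = √(63165.4682 + 841) = √64006.4682 = 252.994996
L = 3.75 × 252.994996 = 948.731236
V = π·2.25² × L = 15.904313 × 948.731236 = 15088.918352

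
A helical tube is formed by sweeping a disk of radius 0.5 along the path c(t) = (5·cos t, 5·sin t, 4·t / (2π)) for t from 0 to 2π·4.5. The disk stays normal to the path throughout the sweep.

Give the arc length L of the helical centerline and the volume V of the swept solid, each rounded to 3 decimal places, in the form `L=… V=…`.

L=142.513 V=111.929

2πR = 2π·5 = 31.415927
per-turn = √(31.415927² + 4²) = √(986.9604 + 16) = √1002.9604 = 31.669551
L = 4.5 × 31.669551 = 142.512978
V = π·0.5² × L = 0.785398 × 142.512978 = 111.929431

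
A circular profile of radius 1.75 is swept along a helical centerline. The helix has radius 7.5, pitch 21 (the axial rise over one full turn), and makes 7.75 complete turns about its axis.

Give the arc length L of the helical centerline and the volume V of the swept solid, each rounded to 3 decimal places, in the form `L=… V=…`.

2πR = 2π·7.5 = 47.123890
per-turn = √(47.123890² + 21²) = √(2220.6610 + 441) = √2661.6610 = 51.591288
L = 7.75 × 51.591288 = 399.832481
V = π·1.75² × L = 9.621128 × 399.832481 = 3846.839283

L=399.832 V=3846.839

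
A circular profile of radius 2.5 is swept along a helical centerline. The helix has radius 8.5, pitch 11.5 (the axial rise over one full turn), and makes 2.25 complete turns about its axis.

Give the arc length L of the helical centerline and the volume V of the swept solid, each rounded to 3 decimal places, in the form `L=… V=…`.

2πR = 2π·8.5 = 53.407075
per-turn = √(53.407075² + 11.5²) = √(2852.3157 + 132.25) = √2984.5657 = 54.631179
L = 2.25 × 54.631179 = 122.920152
V = π·2.5² × L = 19.634954 × 122.920152 = 2413.531536

L=122.920 V=2413.532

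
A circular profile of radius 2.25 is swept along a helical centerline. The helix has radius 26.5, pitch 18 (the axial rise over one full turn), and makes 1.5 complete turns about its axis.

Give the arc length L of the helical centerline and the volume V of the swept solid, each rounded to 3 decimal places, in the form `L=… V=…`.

2πR = 2π·26.5 = 166.504411
per-turn = √(166.504411² + 18²) = √(27723.7188 + 324) = √28047.7188 = 167.474532
L = 1.5 × 167.474532 = 251.211798
V = π·2.25² × L = 15.904313 × 251.211798 = 3995.351009

L=251.212 V=3995.351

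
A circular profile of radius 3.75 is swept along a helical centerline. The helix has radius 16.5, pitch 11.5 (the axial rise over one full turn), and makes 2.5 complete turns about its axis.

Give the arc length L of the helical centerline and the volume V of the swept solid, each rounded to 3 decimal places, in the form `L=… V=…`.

L=260.771 V=11520.514

2πR = 2π·16.5 = 103.672558
per-turn = √(103.672558² + 11.5²) = √(10747.9992 + 132.25) = √10880.2492 = 104.308433
L = 2.5 × 104.308433 = 260.771082
V = π·3.75² × L = 44.178647 × 260.771082 = 11520.513520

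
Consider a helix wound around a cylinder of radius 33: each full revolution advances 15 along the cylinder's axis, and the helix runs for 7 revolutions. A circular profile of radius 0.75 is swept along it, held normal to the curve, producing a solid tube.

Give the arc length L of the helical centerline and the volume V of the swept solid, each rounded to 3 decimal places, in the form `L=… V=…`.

2πR = 2π·33 = 207.345115
per-turn = √(207.345115² + 15²) = √(42991.9968 + 225) = √43216.9968 = 207.886981
L = 7 × 207.886981 = 1455.208865
V = π·0.75² × L = 1.767146 × 1455.208865 = 2571.566333

L=1455.209 V=2571.566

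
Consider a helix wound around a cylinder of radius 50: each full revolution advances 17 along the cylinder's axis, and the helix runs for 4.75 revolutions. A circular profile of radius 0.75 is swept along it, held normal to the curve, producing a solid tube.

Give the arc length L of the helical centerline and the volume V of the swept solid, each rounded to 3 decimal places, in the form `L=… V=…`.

2πR = 2π·50 = 314.159265
per-turn = √(314.159265² + 17²) = √(98696.0440 + 289) = √98985.0440 = 314.618887
L = 4.75 × 314.618887 = 1494.439713
V = π·0.75² × L = 1.767146 × 1494.439713 = 2640.892963

L=1494.440 V=2640.893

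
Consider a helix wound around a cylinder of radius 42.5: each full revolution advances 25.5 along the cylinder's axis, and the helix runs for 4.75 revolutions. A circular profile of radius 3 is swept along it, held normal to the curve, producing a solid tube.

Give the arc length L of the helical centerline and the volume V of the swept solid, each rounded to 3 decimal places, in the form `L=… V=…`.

2πR = 2π·42.5 = 267.035376
per-turn = √(267.035376² + 25.5²) = √(71307.8918 + 650.25) = √71958.1418 = 268.250148
L = 4.75 × 268.250148 = 1274.188202
V = π·3² × L = 28.274334 × 1274.188202 = 36026.822654

L=1274.188 V=36026.823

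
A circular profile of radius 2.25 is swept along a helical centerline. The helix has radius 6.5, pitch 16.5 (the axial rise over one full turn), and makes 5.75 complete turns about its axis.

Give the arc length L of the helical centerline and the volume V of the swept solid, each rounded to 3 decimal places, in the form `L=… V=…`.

L=253.275 V=4028.167

2πR = 2π·6.5 = 40.840704
per-turn = √(40.840704² + 16.5²) = √(1667.9631 + 272.25) = √1940.2131 = 44.047851
L = 5.75 × 44.047851 = 253.275141
V = π·2.25² × L = 15.904313 × 253.275141 = 4028.167070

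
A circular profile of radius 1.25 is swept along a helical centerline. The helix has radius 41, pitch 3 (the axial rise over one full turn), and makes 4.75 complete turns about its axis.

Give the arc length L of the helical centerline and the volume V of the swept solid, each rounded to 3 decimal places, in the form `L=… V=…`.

2πR = 2π·41 = 257.610598
per-turn = √(257.610598² + 3²) = √(66363.2200 + 9) = √66372.2200 = 257.628065
L = 4.75 × 257.628065 = 1223.733310
V = π·1.25² × L = 4.908739 × 1223.733310 = 6006.986838

L=1223.733 V=6006.987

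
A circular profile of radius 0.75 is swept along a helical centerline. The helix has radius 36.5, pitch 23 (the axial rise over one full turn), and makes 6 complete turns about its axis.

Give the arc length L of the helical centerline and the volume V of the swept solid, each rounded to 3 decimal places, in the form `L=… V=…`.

L=1382.920 V=2443.822

2πR = 2π·36.5 = 229.336264
per-turn = √(229.336264² + 23²) = √(52595.1219 + 529) = √53124.1219 = 230.486706
L = 6 × 230.486706 = 1382.920239
V = π·0.75² × L = 1.767146 × 1382.920239 = 2443.821785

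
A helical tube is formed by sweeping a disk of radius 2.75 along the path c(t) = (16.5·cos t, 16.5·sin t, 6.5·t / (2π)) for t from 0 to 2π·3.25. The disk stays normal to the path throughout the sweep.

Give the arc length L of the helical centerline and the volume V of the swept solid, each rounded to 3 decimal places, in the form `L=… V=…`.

2πR = 2π·16.5 = 103.672558
per-turn = √(103.672558² + 6.5²) = √(10747.9992 + 42.25) = √10790.2492 = 103.876124
L = 3.25 × 103.876124 = 337.597404
V = π·2.75² × L = 23.758294 × 337.597404 = 8020.738524

L=337.597 V=8020.739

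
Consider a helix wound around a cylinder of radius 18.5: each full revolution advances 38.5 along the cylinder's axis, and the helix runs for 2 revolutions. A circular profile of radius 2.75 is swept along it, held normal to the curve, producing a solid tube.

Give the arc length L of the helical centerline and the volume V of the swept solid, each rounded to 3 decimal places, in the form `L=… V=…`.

2πR = 2π·18.5 = 116.238928
per-turn = √(116.238928² + 38.5²) = √(13511.4884 + 1482.25) = √14993.7384 = 122.448922
L = 2 × 122.448922 = 244.897843
V = π·2.75² × L = 23.758294 × 244.897843 = 5818.355072

L=244.898 V=5818.355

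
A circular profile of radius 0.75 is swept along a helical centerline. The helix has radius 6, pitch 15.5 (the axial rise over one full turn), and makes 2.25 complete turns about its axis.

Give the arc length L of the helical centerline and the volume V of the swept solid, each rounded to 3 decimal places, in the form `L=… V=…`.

2πR = 2π·6 = 37.699112
per-turn = √(37.699112² + 15.5²) = √(1421.2230 + 240.25) = √1661.4730 = 40.761171
L = 2.25 × 40.761171 = 91.712634
V = π·0.75² × L = 1.767146 × 91.712634 = 162.069602

L=91.713 V=162.070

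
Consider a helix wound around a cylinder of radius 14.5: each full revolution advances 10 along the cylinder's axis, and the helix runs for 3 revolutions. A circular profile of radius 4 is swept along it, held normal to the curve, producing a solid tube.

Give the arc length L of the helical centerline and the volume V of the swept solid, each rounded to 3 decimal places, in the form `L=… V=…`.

L=274.960 V=13821.000

2πR = 2π·14.5 = 91.106187
per-turn = √(91.106187² + 10²) = √(8300.3373 + 100) = √8400.3373 = 91.653354
L = 3 × 91.653354 = 274.960062
V = π·4² × L = 50.265482 × 274.960062 = 13821.000174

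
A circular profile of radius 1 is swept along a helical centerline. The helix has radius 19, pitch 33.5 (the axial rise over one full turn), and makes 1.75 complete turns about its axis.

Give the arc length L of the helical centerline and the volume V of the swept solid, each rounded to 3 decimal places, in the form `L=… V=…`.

2πR = 2π·19 = 119.380521
per-turn = √(119.380521² + 33.5²) = √(14251.7088 + 1122.25) = √15373.9588 = 123.991769
L = 1.75 × 123.991769 = 216.985596
V = π·1² × L = 3.141593 × 216.985596 = 681.680353

L=216.986 V=681.680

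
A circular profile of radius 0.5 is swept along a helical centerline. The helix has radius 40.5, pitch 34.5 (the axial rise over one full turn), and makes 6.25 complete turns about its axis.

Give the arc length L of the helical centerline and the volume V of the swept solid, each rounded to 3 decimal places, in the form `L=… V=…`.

2πR = 2π·40.5 = 254.469005
per-turn = √(254.469005² + 34.5²) = √(64754.4745 + 1190.25) = √65944.7245 = 256.797049
L = 6.25 × 256.797049 = 1604.981557
V = π·0.5² × L = 0.785398 × 1604.981557 = 1260.549568

L=1604.982 V=1260.550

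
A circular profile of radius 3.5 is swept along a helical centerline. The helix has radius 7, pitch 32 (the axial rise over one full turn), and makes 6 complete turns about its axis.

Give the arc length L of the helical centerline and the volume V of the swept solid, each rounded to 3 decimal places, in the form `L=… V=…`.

L=326.349 V=12559.397

2πR = 2π·7 = 43.982297
per-turn = √(43.982297² + 32²) = √(1934.4425 + 1024) = √2958.4425 = 54.391566
L = 6 × 54.391566 = 326.349397
V = π·3.5² × L = 38.484510 × 326.349397 = 12559.396619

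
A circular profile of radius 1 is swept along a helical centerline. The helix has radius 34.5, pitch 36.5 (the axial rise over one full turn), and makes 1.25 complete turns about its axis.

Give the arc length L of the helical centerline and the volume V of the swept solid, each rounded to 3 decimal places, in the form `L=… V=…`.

L=274.777 V=863.237

2πR = 2π·34.5 = 216.769893
per-turn = √(216.769893² + 36.5²) = √(46989.1866 + 1332.25) = √48321.4366 = 219.821374
L = 1.25 × 219.821374 = 274.776718
V = π·1² × L = 3.141593 × 274.776718 = 863.236518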